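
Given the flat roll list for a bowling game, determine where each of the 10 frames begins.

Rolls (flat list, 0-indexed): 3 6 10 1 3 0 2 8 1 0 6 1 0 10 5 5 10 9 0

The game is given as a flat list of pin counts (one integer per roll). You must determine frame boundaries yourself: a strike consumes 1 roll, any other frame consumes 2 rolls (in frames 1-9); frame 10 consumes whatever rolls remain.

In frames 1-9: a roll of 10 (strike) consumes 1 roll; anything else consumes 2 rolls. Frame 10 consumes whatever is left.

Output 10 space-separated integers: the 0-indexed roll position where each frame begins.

Answer: 0 2 3 5 7 9 11 13 14 16

Derivation:
Frame 1 starts at roll index 0: rolls=3,6 (sum=9), consumes 2 rolls
Frame 2 starts at roll index 2: roll=10 (strike), consumes 1 roll
Frame 3 starts at roll index 3: rolls=1,3 (sum=4), consumes 2 rolls
Frame 4 starts at roll index 5: rolls=0,2 (sum=2), consumes 2 rolls
Frame 5 starts at roll index 7: rolls=8,1 (sum=9), consumes 2 rolls
Frame 6 starts at roll index 9: rolls=0,6 (sum=6), consumes 2 rolls
Frame 7 starts at roll index 11: rolls=1,0 (sum=1), consumes 2 rolls
Frame 8 starts at roll index 13: roll=10 (strike), consumes 1 roll
Frame 9 starts at roll index 14: rolls=5,5 (sum=10), consumes 2 rolls
Frame 10 starts at roll index 16: 3 remaining rolls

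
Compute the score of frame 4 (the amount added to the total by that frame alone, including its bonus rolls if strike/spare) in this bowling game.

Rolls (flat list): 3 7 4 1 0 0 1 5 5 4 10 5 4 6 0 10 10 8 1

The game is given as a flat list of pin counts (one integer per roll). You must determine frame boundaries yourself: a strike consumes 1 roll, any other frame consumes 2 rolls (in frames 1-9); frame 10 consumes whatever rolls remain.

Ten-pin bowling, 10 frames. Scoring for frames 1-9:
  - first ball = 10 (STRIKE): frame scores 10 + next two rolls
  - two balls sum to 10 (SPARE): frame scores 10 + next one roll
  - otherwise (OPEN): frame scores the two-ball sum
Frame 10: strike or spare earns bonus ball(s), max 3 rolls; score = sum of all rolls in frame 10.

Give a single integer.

Frame 1: SPARE (3+7=10). 10 + next roll (4) = 14. Cumulative: 14
Frame 2: OPEN (4+1=5). Cumulative: 19
Frame 3: OPEN (0+0=0). Cumulative: 19
Frame 4: OPEN (1+5=6). Cumulative: 25
Frame 5: OPEN (5+4=9). Cumulative: 34
Frame 6: STRIKE. 10 + next two rolls (5+4) = 19. Cumulative: 53

Answer: 6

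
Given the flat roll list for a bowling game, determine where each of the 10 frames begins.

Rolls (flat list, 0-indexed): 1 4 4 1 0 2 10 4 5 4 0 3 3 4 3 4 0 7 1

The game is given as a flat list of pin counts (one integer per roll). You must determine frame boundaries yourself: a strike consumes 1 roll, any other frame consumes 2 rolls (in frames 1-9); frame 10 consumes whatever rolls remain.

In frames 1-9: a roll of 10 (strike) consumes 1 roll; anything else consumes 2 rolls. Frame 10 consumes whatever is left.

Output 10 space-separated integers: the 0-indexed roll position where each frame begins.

Frame 1 starts at roll index 0: rolls=1,4 (sum=5), consumes 2 rolls
Frame 2 starts at roll index 2: rolls=4,1 (sum=5), consumes 2 rolls
Frame 3 starts at roll index 4: rolls=0,2 (sum=2), consumes 2 rolls
Frame 4 starts at roll index 6: roll=10 (strike), consumes 1 roll
Frame 5 starts at roll index 7: rolls=4,5 (sum=9), consumes 2 rolls
Frame 6 starts at roll index 9: rolls=4,0 (sum=4), consumes 2 rolls
Frame 7 starts at roll index 11: rolls=3,3 (sum=6), consumes 2 rolls
Frame 8 starts at roll index 13: rolls=4,3 (sum=7), consumes 2 rolls
Frame 9 starts at roll index 15: rolls=4,0 (sum=4), consumes 2 rolls
Frame 10 starts at roll index 17: 2 remaining rolls

Answer: 0 2 4 6 7 9 11 13 15 17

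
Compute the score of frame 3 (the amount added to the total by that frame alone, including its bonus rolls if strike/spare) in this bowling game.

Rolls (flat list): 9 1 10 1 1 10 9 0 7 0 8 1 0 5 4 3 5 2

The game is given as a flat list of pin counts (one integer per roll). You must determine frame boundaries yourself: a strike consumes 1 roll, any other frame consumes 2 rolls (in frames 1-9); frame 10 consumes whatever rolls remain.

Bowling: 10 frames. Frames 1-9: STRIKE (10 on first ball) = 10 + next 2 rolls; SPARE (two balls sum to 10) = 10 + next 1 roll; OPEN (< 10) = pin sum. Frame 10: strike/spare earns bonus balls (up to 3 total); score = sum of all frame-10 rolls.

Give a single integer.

Answer: 2

Derivation:
Frame 1: SPARE (9+1=10). 10 + next roll (10) = 20. Cumulative: 20
Frame 2: STRIKE. 10 + next two rolls (1+1) = 12. Cumulative: 32
Frame 3: OPEN (1+1=2). Cumulative: 34
Frame 4: STRIKE. 10 + next two rolls (9+0) = 19. Cumulative: 53
Frame 5: OPEN (9+0=9). Cumulative: 62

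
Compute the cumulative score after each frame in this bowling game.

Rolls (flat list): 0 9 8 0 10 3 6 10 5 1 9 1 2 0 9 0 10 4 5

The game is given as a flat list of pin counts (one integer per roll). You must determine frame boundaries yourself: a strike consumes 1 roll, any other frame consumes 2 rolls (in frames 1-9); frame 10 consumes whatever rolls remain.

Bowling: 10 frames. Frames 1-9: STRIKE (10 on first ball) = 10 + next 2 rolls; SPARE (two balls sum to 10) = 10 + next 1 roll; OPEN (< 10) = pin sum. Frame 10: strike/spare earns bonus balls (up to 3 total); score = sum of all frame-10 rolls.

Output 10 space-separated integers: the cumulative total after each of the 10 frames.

Frame 1: OPEN (0+9=9). Cumulative: 9
Frame 2: OPEN (8+0=8). Cumulative: 17
Frame 3: STRIKE. 10 + next two rolls (3+6) = 19. Cumulative: 36
Frame 4: OPEN (3+6=9). Cumulative: 45
Frame 5: STRIKE. 10 + next two rolls (5+1) = 16. Cumulative: 61
Frame 6: OPEN (5+1=6). Cumulative: 67
Frame 7: SPARE (9+1=10). 10 + next roll (2) = 12. Cumulative: 79
Frame 8: OPEN (2+0=2). Cumulative: 81
Frame 9: OPEN (9+0=9). Cumulative: 90
Frame 10: STRIKE. Sum of all frame-10 rolls (10+4+5) = 19. Cumulative: 109

Answer: 9 17 36 45 61 67 79 81 90 109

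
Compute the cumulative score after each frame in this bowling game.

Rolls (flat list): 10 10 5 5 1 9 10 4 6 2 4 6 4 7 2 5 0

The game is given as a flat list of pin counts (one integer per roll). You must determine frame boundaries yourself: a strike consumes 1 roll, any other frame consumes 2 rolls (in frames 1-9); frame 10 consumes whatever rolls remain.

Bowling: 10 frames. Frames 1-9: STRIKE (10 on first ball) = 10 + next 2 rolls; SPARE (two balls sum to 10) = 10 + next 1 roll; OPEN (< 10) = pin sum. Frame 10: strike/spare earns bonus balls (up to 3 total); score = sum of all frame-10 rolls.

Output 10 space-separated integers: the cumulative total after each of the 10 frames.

Frame 1: STRIKE. 10 + next two rolls (10+5) = 25. Cumulative: 25
Frame 2: STRIKE. 10 + next two rolls (5+5) = 20. Cumulative: 45
Frame 3: SPARE (5+5=10). 10 + next roll (1) = 11. Cumulative: 56
Frame 4: SPARE (1+9=10). 10 + next roll (10) = 20. Cumulative: 76
Frame 5: STRIKE. 10 + next two rolls (4+6) = 20. Cumulative: 96
Frame 6: SPARE (4+6=10). 10 + next roll (2) = 12. Cumulative: 108
Frame 7: OPEN (2+4=6). Cumulative: 114
Frame 8: SPARE (6+4=10). 10 + next roll (7) = 17. Cumulative: 131
Frame 9: OPEN (7+2=9). Cumulative: 140
Frame 10: OPEN. Sum of all frame-10 rolls (5+0) = 5. Cumulative: 145

Answer: 25 45 56 76 96 108 114 131 140 145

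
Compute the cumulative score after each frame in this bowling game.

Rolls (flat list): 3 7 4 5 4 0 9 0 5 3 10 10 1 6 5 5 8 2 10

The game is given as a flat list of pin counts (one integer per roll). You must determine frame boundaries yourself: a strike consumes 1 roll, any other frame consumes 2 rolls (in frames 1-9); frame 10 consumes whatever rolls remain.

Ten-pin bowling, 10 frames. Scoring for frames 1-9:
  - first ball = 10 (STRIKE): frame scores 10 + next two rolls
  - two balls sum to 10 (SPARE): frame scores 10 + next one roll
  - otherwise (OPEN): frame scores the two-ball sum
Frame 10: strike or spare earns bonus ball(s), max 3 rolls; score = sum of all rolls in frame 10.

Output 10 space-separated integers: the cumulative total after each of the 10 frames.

Answer: 14 23 27 36 44 65 82 89 107 127

Derivation:
Frame 1: SPARE (3+7=10). 10 + next roll (4) = 14. Cumulative: 14
Frame 2: OPEN (4+5=9). Cumulative: 23
Frame 3: OPEN (4+0=4). Cumulative: 27
Frame 4: OPEN (9+0=9). Cumulative: 36
Frame 5: OPEN (5+3=8). Cumulative: 44
Frame 6: STRIKE. 10 + next two rolls (10+1) = 21. Cumulative: 65
Frame 7: STRIKE. 10 + next two rolls (1+6) = 17. Cumulative: 82
Frame 8: OPEN (1+6=7). Cumulative: 89
Frame 9: SPARE (5+5=10). 10 + next roll (8) = 18. Cumulative: 107
Frame 10: SPARE. Sum of all frame-10 rolls (8+2+10) = 20. Cumulative: 127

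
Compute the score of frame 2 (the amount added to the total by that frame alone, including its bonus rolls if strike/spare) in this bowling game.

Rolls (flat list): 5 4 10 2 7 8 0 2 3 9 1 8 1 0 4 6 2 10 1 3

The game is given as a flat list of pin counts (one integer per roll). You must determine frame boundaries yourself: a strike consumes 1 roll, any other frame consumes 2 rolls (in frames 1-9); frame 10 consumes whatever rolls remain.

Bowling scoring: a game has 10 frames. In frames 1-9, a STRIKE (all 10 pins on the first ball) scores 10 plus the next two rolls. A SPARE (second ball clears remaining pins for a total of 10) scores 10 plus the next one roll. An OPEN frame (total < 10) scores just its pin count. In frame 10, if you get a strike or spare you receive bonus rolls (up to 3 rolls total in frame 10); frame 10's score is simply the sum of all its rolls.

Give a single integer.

Answer: 19

Derivation:
Frame 1: OPEN (5+4=9). Cumulative: 9
Frame 2: STRIKE. 10 + next two rolls (2+7) = 19. Cumulative: 28
Frame 3: OPEN (2+7=9). Cumulative: 37
Frame 4: OPEN (8+0=8). Cumulative: 45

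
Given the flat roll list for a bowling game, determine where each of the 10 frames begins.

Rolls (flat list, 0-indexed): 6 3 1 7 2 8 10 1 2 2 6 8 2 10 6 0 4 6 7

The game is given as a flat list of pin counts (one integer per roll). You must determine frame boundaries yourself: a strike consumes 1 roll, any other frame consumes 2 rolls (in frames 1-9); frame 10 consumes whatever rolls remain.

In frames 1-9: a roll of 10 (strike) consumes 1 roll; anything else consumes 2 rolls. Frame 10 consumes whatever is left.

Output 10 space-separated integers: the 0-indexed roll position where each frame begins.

Frame 1 starts at roll index 0: rolls=6,3 (sum=9), consumes 2 rolls
Frame 2 starts at roll index 2: rolls=1,7 (sum=8), consumes 2 rolls
Frame 3 starts at roll index 4: rolls=2,8 (sum=10), consumes 2 rolls
Frame 4 starts at roll index 6: roll=10 (strike), consumes 1 roll
Frame 5 starts at roll index 7: rolls=1,2 (sum=3), consumes 2 rolls
Frame 6 starts at roll index 9: rolls=2,6 (sum=8), consumes 2 rolls
Frame 7 starts at roll index 11: rolls=8,2 (sum=10), consumes 2 rolls
Frame 8 starts at roll index 13: roll=10 (strike), consumes 1 roll
Frame 9 starts at roll index 14: rolls=6,0 (sum=6), consumes 2 rolls
Frame 10 starts at roll index 16: 3 remaining rolls

Answer: 0 2 4 6 7 9 11 13 14 16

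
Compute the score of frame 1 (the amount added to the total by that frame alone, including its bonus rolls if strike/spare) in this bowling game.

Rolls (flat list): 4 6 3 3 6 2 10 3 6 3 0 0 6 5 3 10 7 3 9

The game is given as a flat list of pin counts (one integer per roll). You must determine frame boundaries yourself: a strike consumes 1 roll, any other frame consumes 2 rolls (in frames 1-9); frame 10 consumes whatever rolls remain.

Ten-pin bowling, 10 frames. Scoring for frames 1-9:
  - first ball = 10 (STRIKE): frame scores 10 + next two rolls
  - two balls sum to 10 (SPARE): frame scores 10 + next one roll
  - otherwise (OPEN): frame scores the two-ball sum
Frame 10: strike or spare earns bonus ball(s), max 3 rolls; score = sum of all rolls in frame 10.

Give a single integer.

Answer: 13

Derivation:
Frame 1: SPARE (4+6=10). 10 + next roll (3) = 13. Cumulative: 13
Frame 2: OPEN (3+3=6). Cumulative: 19
Frame 3: OPEN (6+2=8). Cumulative: 27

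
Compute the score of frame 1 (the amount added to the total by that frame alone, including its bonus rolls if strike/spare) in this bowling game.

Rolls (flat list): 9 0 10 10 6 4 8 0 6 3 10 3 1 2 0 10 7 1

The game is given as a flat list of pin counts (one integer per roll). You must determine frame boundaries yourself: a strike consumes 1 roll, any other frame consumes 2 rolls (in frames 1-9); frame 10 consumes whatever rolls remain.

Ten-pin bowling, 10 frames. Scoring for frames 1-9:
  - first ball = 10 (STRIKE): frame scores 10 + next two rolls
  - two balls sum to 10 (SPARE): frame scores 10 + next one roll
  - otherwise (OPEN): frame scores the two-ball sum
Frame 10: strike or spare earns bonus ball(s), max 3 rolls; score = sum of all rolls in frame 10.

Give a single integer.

Frame 1: OPEN (9+0=9). Cumulative: 9
Frame 2: STRIKE. 10 + next two rolls (10+6) = 26. Cumulative: 35
Frame 3: STRIKE. 10 + next two rolls (6+4) = 20. Cumulative: 55

Answer: 9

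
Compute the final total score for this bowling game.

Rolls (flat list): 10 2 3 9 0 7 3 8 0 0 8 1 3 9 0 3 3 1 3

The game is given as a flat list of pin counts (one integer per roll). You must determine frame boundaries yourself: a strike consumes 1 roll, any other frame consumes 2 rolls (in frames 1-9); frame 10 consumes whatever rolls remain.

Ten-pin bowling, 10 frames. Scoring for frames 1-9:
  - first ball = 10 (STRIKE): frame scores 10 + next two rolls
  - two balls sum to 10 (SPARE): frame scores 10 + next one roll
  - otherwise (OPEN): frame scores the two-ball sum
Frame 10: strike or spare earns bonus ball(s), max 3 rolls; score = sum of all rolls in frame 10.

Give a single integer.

Frame 1: STRIKE. 10 + next two rolls (2+3) = 15. Cumulative: 15
Frame 2: OPEN (2+3=5). Cumulative: 20
Frame 3: OPEN (9+0=9). Cumulative: 29
Frame 4: SPARE (7+3=10). 10 + next roll (8) = 18. Cumulative: 47
Frame 5: OPEN (8+0=8). Cumulative: 55
Frame 6: OPEN (0+8=8). Cumulative: 63
Frame 7: OPEN (1+3=4). Cumulative: 67
Frame 8: OPEN (9+0=9). Cumulative: 76
Frame 9: OPEN (3+3=6). Cumulative: 82
Frame 10: OPEN. Sum of all frame-10 rolls (1+3) = 4. Cumulative: 86

Answer: 86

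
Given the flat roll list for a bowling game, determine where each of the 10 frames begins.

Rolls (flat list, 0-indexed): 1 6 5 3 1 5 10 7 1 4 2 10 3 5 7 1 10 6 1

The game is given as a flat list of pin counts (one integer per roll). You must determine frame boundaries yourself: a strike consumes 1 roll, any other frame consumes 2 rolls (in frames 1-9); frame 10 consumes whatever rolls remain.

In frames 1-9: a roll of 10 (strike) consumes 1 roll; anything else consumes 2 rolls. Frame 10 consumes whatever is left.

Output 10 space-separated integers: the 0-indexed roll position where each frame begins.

Answer: 0 2 4 6 7 9 11 12 14 16

Derivation:
Frame 1 starts at roll index 0: rolls=1,6 (sum=7), consumes 2 rolls
Frame 2 starts at roll index 2: rolls=5,3 (sum=8), consumes 2 rolls
Frame 3 starts at roll index 4: rolls=1,5 (sum=6), consumes 2 rolls
Frame 4 starts at roll index 6: roll=10 (strike), consumes 1 roll
Frame 5 starts at roll index 7: rolls=7,1 (sum=8), consumes 2 rolls
Frame 6 starts at roll index 9: rolls=4,2 (sum=6), consumes 2 rolls
Frame 7 starts at roll index 11: roll=10 (strike), consumes 1 roll
Frame 8 starts at roll index 12: rolls=3,5 (sum=8), consumes 2 rolls
Frame 9 starts at roll index 14: rolls=7,1 (sum=8), consumes 2 rolls
Frame 10 starts at roll index 16: 3 remaining rolls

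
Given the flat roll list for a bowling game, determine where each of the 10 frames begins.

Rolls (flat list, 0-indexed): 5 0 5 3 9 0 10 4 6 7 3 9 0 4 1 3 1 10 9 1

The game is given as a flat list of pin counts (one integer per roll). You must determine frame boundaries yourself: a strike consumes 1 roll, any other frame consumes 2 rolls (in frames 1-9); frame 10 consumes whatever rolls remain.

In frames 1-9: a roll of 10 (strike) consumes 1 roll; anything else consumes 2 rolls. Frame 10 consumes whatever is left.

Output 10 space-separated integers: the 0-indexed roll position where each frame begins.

Frame 1 starts at roll index 0: rolls=5,0 (sum=5), consumes 2 rolls
Frame 2 starts at roll index 2: rolls=5,3 (sum=8), consumes 2 rolls
Frame 3 starts at roll index 4: rolls=9,0 (sum=9), consumes 2 rolls
Frame 4 starts at roll index 6: roll=10 (strike), consumes 1 roll
Frame 5 starts at roll index 7: rolls=4,6 (sum=10), consumes 2 rolls
Frame 6 starts at roll index 9: rolls=7,3 (sum=10), consumes 2 rolls
Frame 7 starts at roll index 11: rolls=9,0 (sum=9), consumes 2 rolls
Frame 8 starts at roll index 13: rolls=4,1 (sum=5), consumes 2 rolls
Frame 9 starts at roll index 15: rolls=3,1 (sum=4), consumes 2 rolls
Frame 10 starts at roll index 17: 3 remaining rolls

Answer: 0 2 4 6 7 9 11 13 15 17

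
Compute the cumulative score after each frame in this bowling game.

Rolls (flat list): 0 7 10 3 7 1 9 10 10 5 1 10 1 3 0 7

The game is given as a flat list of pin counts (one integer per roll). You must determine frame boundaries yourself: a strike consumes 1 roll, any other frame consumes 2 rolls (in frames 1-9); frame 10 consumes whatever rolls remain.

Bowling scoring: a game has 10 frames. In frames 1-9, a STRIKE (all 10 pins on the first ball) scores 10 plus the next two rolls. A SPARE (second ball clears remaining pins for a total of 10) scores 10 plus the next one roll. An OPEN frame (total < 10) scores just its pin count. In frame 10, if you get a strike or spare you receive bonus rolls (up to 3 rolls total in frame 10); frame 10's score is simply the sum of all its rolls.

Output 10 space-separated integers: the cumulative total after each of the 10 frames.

Frame 1: OPEN (0+7=7). Cumulative: 7
Frame 2: STRIKE. 10 + next two rolls (3+7) = 20. Cumulative: 27
Frame 3: SPARE (3+7=10). 10 + next roll (1) = 11. Cumulative: 38
Frame 4: SPARE (1+9=10). 10 + next roll (10) = 20. Cumulative: 58
Frame 5: STRIKE. 10 + next two rolls (10+5) = 25. Cumulative: 83
Frame 6: STRIKE. 10 + next two rolls (5+1) = 16. Cumulative: 99
Frame 7: OPEN (5+1=6). Cumulative: 105
Frame 8: STRIKE. 10 + next two rolls (1+3) = 14. Cumulative: 119
Frame 9: OPEN (1+3=4). Cumulative: 123
Frame 10: OPEN. Sum of all frame-10 rolls (0+7) = 7. Cumulative: 130

Answer: 7 27 38 58 83 99 105 119 123 130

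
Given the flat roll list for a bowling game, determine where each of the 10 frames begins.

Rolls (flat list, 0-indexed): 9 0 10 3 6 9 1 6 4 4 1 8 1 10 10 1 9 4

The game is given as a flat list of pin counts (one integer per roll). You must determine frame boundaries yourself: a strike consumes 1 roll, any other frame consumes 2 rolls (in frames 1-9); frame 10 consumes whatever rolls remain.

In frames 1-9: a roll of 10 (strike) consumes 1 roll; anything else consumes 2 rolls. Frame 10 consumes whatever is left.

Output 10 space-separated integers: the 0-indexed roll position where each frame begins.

Answer: 0 2 3 5 7 9 11 13 14 15

Derivation:
Frame 1 starts at roll index 0: rolls=9,0 (sum=9), consumes 2 rolls
Frame 2 starts at roll index 2: roll=10 (strike), consumes 1 roll
Frame 3 starts at roll index 3: rolls=3,6 (sum=9), consumes 2 rolls
Frame 4 starts at roll index 5: rolls=9,1 (sum=10), consumes 2 rolls
Frame 5 starts at roll index 7: rolls=6,4 (sum=10), consumes 2 rolls
Frame 6 starts at roll index 9: rolls=4,1 (sum=5), consumes 2 rolls
Frame 7 starts at roll index 11: rolls=8,1 (sum=9), consumes 2 rolls
Frame 8 starts at roll index 13: roll=10 (strike), consumes 1 roll
Frame 9 starts at roll index 14: roll=10 (strike), consumes 1 roll
Frame 10 starts at roll index 15: 3 remaining rolls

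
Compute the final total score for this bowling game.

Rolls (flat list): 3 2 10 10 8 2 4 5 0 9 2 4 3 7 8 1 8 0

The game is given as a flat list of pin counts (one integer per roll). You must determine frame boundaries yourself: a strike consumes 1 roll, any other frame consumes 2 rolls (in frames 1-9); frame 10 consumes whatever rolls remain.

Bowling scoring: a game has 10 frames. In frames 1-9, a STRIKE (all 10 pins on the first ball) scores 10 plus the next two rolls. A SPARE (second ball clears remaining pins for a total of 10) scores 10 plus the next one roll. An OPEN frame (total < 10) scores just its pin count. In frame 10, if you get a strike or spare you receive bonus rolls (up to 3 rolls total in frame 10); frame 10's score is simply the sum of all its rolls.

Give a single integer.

Answer: 126

Derivation:
Frame 1: OPEN (3+2=5). Cumulative: 5
Frame 2: STRIKE. 10 + next two rolls (10+8) = 28. Cumulative: 33
Frame 3: STRIKE. 10 + next two rolls (8+2) = 20. Cumulative: 53
Frame 4: SPARE (8+2=10). 10 + next roll (4) = 14. Cumulative: 67
Frame 5: OPEN (4+5=9). Cumulative: 76
Frame 6: OPEN (0+9=9). Cumulative: 85
Frame 7: OPEN (2+4=6). Cumulative: 91
Frame 8: SPARE (3+7=10). 10 + next roll (8) = 18. Cumulative: 109
Frame 9: OPEN (8+1=9). Cumulative: 118
Frame 10: OPEN. Sum of all frame-10 rolls (8+0) = 8. Cumulative: 126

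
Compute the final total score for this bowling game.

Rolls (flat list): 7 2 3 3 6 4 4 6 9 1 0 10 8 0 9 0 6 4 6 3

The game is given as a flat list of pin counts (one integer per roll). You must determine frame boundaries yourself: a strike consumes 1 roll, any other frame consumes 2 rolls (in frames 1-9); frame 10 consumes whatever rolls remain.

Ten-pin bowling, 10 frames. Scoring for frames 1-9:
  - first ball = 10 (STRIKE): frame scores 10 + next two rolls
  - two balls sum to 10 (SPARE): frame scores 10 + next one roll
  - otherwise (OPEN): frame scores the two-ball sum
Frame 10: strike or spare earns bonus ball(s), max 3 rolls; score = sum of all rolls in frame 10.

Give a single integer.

Frame 1: OPEN (7+2=9). Cumulative: 9
Frame 2: OPEN (3+3=6). Cumulative: 15
Frame 3: SPARE (6+4=10). 10 + next roll (4) = 14. Cumulative: 29
Frame 4: SPARE (4+6=10). 10 + next roll (9) = 19. Cumulative: 48
Frame 5: SPARE (9+1=10). 10 + next roll (0) = 10. Cumulative: 58
Frame 6: SPARE (0+10=10). 10 + next roll (8) = 18. Cumulative: 76
Frame 7: OPEN (8+0=8). Cumulative: 84
Frame 8: OPEN (9+0=9). Cumulative: 93
Frame 9: SPARE (6+4=10). 10 + next roll (6) = 16. Cumulative: 109
Frame 10: OPEN. Sum of all frame-10 rolls (6+3) = 9. Cumulative: 118

Answer: 118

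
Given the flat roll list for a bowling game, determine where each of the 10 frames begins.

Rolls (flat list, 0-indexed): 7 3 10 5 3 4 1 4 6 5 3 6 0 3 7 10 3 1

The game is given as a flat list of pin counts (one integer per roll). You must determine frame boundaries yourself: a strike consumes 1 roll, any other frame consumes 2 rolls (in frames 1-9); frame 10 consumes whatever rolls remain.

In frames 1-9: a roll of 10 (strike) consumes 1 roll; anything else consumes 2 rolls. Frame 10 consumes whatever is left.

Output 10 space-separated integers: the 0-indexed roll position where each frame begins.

Frame 1 starts at roll index 0: rolls=7,3 (sum=10), consumes 2 rolls
Frame 2 starts at roll index 2: roll=10 (strike), consumes 1 roll
Frame 3 starts at roll index 3: rolls=5,3 (sum=8), consumes 2 rolls
Frame 4 starts at roll index 5: rolls=4,1 (sum=5), consumes 2 rolls
Frame 5 starts at roll index 7: rolls=4,6 (sum=10), consumes 2 rolls
Frame 6 starts at roll index 9: rolls=5,3 (sum=8), consumes 2 rolls
Frame 7 starts at roll index 11: rolls=6,0 (sum=6), consumes 2 rolls
Frame 8 starts at roll index 13: rolls=3,7 (sum=10), consumes 2 rolls
Frame 9 starts at roll index 15: roll=10 (strike), consumes 1 roll
Frame 10 starts at roll index 16: 2 remaining rolls

Answer: 0 2 3 5 7 9 11 13 15 16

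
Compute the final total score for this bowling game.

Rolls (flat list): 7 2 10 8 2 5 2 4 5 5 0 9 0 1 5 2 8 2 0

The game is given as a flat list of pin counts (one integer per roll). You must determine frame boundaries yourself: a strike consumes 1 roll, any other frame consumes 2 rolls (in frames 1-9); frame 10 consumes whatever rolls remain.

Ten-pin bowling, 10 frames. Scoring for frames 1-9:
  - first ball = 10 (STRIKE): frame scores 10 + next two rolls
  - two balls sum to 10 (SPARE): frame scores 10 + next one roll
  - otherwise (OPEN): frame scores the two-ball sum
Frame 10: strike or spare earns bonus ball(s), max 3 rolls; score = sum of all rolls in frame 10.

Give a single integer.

Answer: 94

Derivation:
Frame 1: OPEN (7+2=9). Cumulative: 9
Frame 2: STRIKE. 10 + next two rolls (8+2) = 20. Cumulative: 29
Frame 3: SPARE (8+2=10). 10 + next roll (5) = 15. Cumulative: 44
Frame 4: OPEN (5+2=7). Cumulative: 51
Frame 5: OPEN (4+5=9). Cumulative: 60
Frame 6: OPEN (5+0=5). Cumulative: 65
Frame 7: OPEN (9+0=9). Cumulative: 74
Frame 8: OPEN (1+5=6). Cumulative: 80
Frame 9: SPARE (2+8=10). 10 + next roll (2) = 12. Cumulative: 92
Frame 10: OPEN. Sum of all frame-10 rolls (2+0) = 2. Cumulative: 94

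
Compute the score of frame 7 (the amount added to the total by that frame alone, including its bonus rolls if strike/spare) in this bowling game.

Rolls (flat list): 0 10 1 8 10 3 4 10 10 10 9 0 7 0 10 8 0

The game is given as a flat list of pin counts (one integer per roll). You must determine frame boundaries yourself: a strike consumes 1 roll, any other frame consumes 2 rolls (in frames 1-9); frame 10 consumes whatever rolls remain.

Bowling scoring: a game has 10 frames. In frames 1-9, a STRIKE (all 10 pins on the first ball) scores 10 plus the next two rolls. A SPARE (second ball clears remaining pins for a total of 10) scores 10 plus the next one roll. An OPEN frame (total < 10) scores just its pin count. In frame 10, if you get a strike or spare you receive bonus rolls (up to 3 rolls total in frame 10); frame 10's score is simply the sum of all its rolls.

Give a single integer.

Answer: 19

Derivation:
Frame 1: SPARE (0+10=10). 10 + next roll (1) = 11. Cumulative: 11
Frame 2: OPEN (1+8=9). Cumulative: 20
Frame 3: STRIKE. 10 + next two rolls (3+4) = 17. Cumulative: 37
Frame 4: OPEN (3+4=7). Cumulative: 44
Frame 5: STRIKE. 10 + next two rolls (10+10) = 30. Cumulative: 74
Frame 6: STRIKE. 10 + next two rolls (10+9) = 29. Cumulative: 103
Frame 7: STRIKE. 10 + next two rolls (9+0) = 19. Cumulative: 122
Frame 8: OPEN (9+0=9). Cumulative: 131
Frame 9: OPEN (7+0=7). Cumulative: 138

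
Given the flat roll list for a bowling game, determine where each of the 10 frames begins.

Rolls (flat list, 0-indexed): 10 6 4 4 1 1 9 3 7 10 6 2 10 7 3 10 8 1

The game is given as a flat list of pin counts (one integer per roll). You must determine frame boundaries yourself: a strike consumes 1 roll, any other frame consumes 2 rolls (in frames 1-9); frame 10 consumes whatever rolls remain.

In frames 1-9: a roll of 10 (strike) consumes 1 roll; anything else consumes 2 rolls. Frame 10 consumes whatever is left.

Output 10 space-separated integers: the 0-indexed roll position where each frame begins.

Answer: 0 1 3 5 7 9 10 12 13 15

Derivation:
Frame 1 starts at roll index 0: roll=10 (strike), consumes 1 roll
Frame 2 starts at roll index 1: rolls=6,4 (sum=10), consumes 2 rolls
Frame 3 starts at roll index 3: rolls=4,1 (sum=5), consumes 2 rolls
Frame 4 starts at roll index 5: rolls=1,9 (sum=10), consumes 2 rolls
Frame 5 starts at roll index 7: rolls=3,7 (sum=10), consumes 2 rolls
Frame 6 starts at roll index 9: roll=10 (strike), consumes 1 roll
Frame 7 starts at roll index 10: rolls=6,2 (sum=8), consumes 2 rolls
Frame 8 starts at roll index 12: roll=10 (strike), consumes 1 roll
Frame 9 starts at roll index 13: rolls=7,3 (sum=10), consumes 2 rolls
Frame 10 starts at roll index 15: 3 remaining rolls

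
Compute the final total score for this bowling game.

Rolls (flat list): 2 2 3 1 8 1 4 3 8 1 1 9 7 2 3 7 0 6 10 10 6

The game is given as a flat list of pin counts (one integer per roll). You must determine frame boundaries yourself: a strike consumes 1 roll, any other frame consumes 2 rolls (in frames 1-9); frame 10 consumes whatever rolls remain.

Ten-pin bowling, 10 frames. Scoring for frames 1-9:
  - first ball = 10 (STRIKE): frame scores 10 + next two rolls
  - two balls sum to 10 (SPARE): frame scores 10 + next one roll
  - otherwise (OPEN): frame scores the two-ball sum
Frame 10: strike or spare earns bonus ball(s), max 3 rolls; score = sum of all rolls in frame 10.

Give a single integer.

Answer: 101

Derivation:
Frame 1: OPEN (2+2=4). Cumulative: 4
Frame 2: OPEN (3+1=4). Cumulative: 8
Frame 3: OPEN (8+1=9). Cumulative: 17
Frame 4: OPEN (4+3=7). Cumulative: 24
Frame 5: OPEN (8+1=9). Cumulative: 33
Frame 6: SPARE (1+9=10). 10 + next roll (7) = 17. Cumulative: 50
Frame 7: OPEN (7+2=9). Cumulative: 59
Frame 8: SPARE (3+7=10). 10 + next roll (0) = 10. Cumulative: 69
Frame 9: OPEN (0+6=6). Cumulative: 75
Frame 10: STRIKE. Sum of all frame-10 rolls (10+10+6) = 26. Cumulative: 101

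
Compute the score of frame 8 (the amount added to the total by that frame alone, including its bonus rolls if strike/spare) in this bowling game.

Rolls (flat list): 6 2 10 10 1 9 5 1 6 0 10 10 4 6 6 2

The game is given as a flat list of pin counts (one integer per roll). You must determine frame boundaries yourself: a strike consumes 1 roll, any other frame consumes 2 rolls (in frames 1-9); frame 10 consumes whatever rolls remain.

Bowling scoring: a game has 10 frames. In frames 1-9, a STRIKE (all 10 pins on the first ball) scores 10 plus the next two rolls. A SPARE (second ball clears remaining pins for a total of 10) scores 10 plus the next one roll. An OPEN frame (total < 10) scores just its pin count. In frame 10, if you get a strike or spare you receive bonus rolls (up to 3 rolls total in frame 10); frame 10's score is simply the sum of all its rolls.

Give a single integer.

Frame 1: OPEN (6+2=8). Cumulative: 8
Frame 2: STRIKE. 10 + next two rolls (10+1) = 21. Cumulative: 29
Frame 3: STRIKE. 10 + next two rolls (1+9) = 20. Cumulative: 49
Frame 4: SPARE (1+9=10). 10 + next roll (5) = 15. Cumulative: 64
Frame 5: OPEN (5+1=6). Cumulative: 70
Frame 6: OPEN (6+0=6). Cumulative: 76
Frame 7: STRIKE. 10 + next two rolls (10+4) = 24. Cumulative: 100
Frame 8: STRIKE. 10 + next two rolls (4+6) = 20. Cumulative: 120
Frame 9: SPARE (4+6=10). 10 + next roll (6) = 16. Cumulative: 136
Frame 10: OPEN. Sum of all frame-10 rolls (6+2) = 8. Cumulative: 144

Answer: 20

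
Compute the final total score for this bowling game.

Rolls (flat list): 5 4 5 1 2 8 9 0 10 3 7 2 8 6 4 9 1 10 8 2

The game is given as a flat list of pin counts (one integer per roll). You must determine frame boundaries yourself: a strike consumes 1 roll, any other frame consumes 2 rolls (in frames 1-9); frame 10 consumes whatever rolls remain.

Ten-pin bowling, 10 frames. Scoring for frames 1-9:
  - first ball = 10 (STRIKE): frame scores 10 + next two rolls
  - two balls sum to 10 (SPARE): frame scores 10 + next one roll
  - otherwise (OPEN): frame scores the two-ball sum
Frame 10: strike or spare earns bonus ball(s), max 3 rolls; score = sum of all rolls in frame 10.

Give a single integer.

Frame 1: OPEN (5+4=9). Cumulative: 9
Frame 2: OPEN (5+1=6). Cumulative: 15
Frame 3: SPARE (2+8=10). 10 + next roll (9) = 19. Cumulative: 34
Frame 4: OPEN (9+0=9). Cumulative: 43
Frame 5: STRIKE. 10 + next two rolls (3+7) = 20. Cumulative: 63
Frame 6: SPARE (3+7=10). 10 + next roll (2) = 12. Cumulative: 75
Frame 7: SPARE (2+8=10). 10 + next roll (6) = 16. Cumulative: 91
Frame 8: SPARE (6+4=10). 10 + next roll (9) = 19. Cumulative: 110
Frame 9: SPARE (9+1=10). 10 + next roll (10) = 20. Cumulative: 130
Frame 10: STRIKE. Sum of all frame-10 rolls (10+8+2) = 20. Cumulative: 150

Answer: 150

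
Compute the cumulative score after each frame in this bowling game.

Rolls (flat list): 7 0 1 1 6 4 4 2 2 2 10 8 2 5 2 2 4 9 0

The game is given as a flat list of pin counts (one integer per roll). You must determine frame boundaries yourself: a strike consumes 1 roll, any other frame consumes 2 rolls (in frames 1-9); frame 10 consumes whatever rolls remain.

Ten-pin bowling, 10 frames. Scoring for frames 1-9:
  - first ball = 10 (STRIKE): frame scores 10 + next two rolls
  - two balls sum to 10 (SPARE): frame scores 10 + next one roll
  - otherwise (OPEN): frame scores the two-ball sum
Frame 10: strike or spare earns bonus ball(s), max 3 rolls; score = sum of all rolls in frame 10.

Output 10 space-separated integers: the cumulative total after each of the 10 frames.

Frame 1: OPEN (7+0=7). Cumulative: 7
Frame 2: OPEN (1+1=2). Cumulative: 9
Frame 3: SPARE (6+4=10). 10 + next roll (4) = 14. Cumulative: 23
Frame 4: OPEN (4+2=6). Cumulative: 29
Frame 5: OPEN (2+2=4). Cumulative: 33
Frame 6: STRIKE. 10 + next two rolls (8+2) = 20. Cumulative: 53
Frame 7: SPARE (8+2=10). 10 + next roll (5) = 15. Cumulative: 68
Frame 8: OPEN (5+2=7). Cumulative: 75
Frame 9: OPEN (2+4=6). Cumulative: 81
Frame 10: OPEN. Sum of all frame-10 rolls (9+0) = 9. Cumulative: 90

Answer: 7 9 23 29 33 53 68 75 81 90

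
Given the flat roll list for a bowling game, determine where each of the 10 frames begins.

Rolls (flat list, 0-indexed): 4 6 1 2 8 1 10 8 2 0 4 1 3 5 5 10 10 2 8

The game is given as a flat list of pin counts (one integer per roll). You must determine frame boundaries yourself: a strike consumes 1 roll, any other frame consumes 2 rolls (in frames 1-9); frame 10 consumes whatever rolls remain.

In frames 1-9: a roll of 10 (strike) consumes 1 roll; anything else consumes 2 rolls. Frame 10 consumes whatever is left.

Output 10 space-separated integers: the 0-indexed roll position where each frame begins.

Answer: 0 2 4 6 7 9 11 13 15 16

Derivation:
Frame 1 starts at roll index 0: rolls=4,6 (sum=10), consumes 2 rolls
Frame 2 starts at roll index 2: rolls=1,2 (sum=3), consumes 2 rolls
Frame 3 starts at roll index 4: rolls=8,1 (sum=9), consumes 2 rolls
Frame 4 starts at roll index 6: roll=10 (strike), consumes 1 roll
Frame 5 starts at roll index 7: rolls=8,2 (sum=10), consumes 2 rolls
Frame 6 starts at roll index 9: rolls=0,4 (sum=4), consumes 2 rolls
Frame 7 starts at roll index 11: rolls=1,3 (sum=4), consumes 2 rolls
Frame 8 starts at roll index 13: rolls=5,5 (sum=10), consumes 2 rolls
Frame 9 starts at roll index 15: roll=10 (strike), consumes 1 roll
Frame 10 starts at roll index 16: 3 remaining rolls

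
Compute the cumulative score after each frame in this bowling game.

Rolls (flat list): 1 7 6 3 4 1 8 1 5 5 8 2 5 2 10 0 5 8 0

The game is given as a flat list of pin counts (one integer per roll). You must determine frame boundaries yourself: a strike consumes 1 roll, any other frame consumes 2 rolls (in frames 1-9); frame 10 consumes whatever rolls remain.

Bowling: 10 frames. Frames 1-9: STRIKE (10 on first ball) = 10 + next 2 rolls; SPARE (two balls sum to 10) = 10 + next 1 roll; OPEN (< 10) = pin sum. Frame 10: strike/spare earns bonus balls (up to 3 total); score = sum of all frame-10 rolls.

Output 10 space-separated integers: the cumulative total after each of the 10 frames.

Answer: 8 17 22 31 49 64 71 86 91 99

Derivation:
Frame 1: OPEN (1+7=8). Cumulative: 8
Frame 2: OPEN (6+3=9). Cumulative: 17
Frame 3: OPEN (4+1=5). Cumulative: 22
Frame 4: OPEN (8+1=9). Cumulative: 31
Frame 5: SPARE (5+5=10). 10 + next roll (8) = 18. Cumulative: 49
Frame 6: SPARE (8+2=10). 10 + next roll (5) = 15. Cumulative: 64
Frame 7: OPEN (5+2=7). Cumulative: 71
Frame 8: STRIKE. 10 + next two rolls (0+5) = 15. Cumulative: 86
Frame 9: OPEN (0+5=5). Cumulative: 91
Frame 10: OPEN. Sum of all frame-10 rolls (8+0) = 8. Cumulative: 99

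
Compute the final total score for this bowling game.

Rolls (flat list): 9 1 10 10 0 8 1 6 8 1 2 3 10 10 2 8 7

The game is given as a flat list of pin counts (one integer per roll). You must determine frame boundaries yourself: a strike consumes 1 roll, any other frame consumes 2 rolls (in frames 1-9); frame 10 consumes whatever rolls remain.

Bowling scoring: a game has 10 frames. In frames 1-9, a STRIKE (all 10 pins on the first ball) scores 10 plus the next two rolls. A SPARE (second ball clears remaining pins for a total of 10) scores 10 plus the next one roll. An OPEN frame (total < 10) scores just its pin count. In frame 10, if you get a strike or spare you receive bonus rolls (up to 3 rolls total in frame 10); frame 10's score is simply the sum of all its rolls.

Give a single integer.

Frame 1: SPARE (9+1=10). 10 + next roll (10) = 20. Cumulative: 20
Frame 2: STRIKE. 10 + next two rolls (10+0) = 20. Cumulative: 40
Frame 3: STRIKE. 10 + next two rolls (0+8) = 18. Cumulative: 58
Frame 4: OPEN (0+8=8). Cumulative: 66
Frame 5: OPEN (1+6=7). Cumulative: 73
Frame 6: OPEN (8+1=9). Cumulative: 82
Frame 7: OPEN (2+3=5). Cumulative: 87
Frame 8: STRIKE. 10 + next two rolls (10+2) = 22. Cumulative: 109
Frame 9: STRIKE. 10 + next two rolls (2+8) = 20. Cumulative: 129
Frame 10: SPARE. Sum of all frame-10 rolls (2+8+7) = 17. Cumulative: 146

Answer: 146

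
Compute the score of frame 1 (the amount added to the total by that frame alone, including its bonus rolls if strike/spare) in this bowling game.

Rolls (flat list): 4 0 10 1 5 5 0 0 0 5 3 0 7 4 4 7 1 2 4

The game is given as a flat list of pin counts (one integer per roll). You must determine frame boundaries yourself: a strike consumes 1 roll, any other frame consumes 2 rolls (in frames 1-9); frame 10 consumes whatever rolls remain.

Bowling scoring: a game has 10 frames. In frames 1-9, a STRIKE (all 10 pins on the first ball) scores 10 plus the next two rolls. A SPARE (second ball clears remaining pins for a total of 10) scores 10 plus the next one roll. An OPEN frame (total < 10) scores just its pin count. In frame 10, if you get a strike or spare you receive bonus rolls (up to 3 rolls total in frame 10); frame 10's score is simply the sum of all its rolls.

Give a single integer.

Frame 1: OPEN (4+0=4). Cumulative: 4
Frame 2: STRIKE. 10 + next two rolls (1+5) = 16. Cumulative: 20
Frame 3: OPEN (1+5=6). Cumulative: 26

Answer: 4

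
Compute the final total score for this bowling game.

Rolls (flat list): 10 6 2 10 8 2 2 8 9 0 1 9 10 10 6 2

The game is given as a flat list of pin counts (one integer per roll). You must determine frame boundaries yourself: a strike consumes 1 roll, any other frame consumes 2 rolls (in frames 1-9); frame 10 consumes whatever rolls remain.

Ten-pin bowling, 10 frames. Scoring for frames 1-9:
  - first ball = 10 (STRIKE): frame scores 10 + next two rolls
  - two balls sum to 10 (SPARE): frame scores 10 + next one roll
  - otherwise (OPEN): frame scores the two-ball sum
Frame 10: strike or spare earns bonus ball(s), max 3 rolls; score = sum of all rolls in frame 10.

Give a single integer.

Frame 1: STRIKE. 10 + next two rolls (6+2) = 18. Cumulative: 18
Frame 2: OPEN (6+2=8). Cumulative: 26
Frame 3: STRIKE. 10 + next two rolls (8+2) = 20. Cumulative: 46
Frame 4: SPARE (8+2=10). 10 + next roll (2) = 12. Cumulative: 58
Frame 5: SPARE (2+8=10). 10 + next roll (9) = 19. Cumulative: 77
Frame 6: OPEN (9+0=9). Cumulative: 86
Frame 7: SPARE (1+9=10). 10 + next roll (10) = 20. Cumulative: 106
Frame 8: STRIKE. 10 + next two rolls (10+6) = 26. Cumulative: 132
Frame 9: STRIKE. 10 + next two rolls (6+2) = 18. Cumulative: 150
Frame 10: OPEN. Sum of all frame-10 rolls (6+2) = 8. Cumulative: 158

Answer: 158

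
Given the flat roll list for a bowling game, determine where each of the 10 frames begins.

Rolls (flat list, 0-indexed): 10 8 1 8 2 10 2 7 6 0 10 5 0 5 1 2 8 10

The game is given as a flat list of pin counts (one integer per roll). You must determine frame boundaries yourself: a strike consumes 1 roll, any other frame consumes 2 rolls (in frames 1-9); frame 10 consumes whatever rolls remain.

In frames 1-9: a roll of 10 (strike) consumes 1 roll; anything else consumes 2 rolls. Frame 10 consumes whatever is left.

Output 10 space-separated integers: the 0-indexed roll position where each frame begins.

Answer: 0 1 3 5 6 8 10 11 13 15

Derivation:
Frame 1 starts at roll index 0: roll=10 (strike), consumes 1 roll
Frame 2 starts at roll index 1: rolls=8,1 (sum=9), consumes 2 rolls
Frame 3 starts at roll index 3: rolls=8,2 (sum=10), consumes 2 rolls
Frame 4 starts at roll index 5: roll=10 (strike), consumes 1 roll
Frame 5 starts at roll index 6: rolls=2,7 (sum=9), consumes 2 rolls
Frame 6 starts at roll index 8: rolls=6,0 (sum=6), consumes 2 rolls
Frame 7 starts at roll index 10: roll=10 (strike), consumes 1 roll
Frame 8 starts at roll index 11: rolls=5,0 (sum=5), consumes 2 rolls
Frame 9 starts at roll index 13: rolls=5,1 (sum=6), consumes 2 rolls
Frame 10 starts at roll index 15: 3 remaining rolls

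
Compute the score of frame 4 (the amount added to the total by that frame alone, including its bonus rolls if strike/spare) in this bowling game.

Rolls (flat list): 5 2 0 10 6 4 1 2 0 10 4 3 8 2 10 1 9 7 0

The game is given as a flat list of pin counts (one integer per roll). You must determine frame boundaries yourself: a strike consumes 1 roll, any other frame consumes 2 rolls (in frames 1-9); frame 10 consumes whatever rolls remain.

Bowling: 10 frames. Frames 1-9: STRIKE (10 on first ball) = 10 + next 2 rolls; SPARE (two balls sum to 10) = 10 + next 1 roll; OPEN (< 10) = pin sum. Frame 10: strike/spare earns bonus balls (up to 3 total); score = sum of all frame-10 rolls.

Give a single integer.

Frame 1: OPEN (5+2=7). Cumulative: 7
Frame 2: SPARE (0+10=10). 10 + next roll (6) = 16. Cumulative: 23
Frame 3: SPARE (6+4=10). 10 + next roll (1) = 11. Cumulative: 34
Frame 4: OPEN (1+2=3). Cumulative: 37
Frame 5: SPARE (0+10=10). 10 + next roll (4) = 14. Cumulative: 51
Frame 6: OPEN (4+3=7). Cumulative: 58

Answer: 3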